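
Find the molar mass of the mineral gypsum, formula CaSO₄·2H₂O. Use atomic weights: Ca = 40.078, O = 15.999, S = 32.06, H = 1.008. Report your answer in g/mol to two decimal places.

Ca: 1 × 40.078 = 40.0780
S: 1 × 32.06 = 32.0600
O: 6 × 15.999 = 95.9940
H: 4 × 1.008 = 4.0320
Summing the contributions gives the formula mass.

172.16 g/mol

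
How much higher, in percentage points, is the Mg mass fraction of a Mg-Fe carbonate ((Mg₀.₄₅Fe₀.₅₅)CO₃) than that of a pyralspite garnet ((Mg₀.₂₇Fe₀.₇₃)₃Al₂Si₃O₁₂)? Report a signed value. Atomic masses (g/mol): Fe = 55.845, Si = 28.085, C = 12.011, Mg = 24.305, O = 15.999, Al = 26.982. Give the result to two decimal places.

M((Mg₀.₄₅Fe₀.₅₅)CO₃) = 101.660 g/mol, so wt% Mg = 10.937/101.660 × 100 = 10.76%.
M((Mg₀.₂₇Fe₀.₇₃)₃Al₂Si₃O₁₂) = 472.195 g/mol, so wt% Mg = 19.687/472.195 × 100 = 4.17%.
10.76 − 4.17 = 6.59 pp.

6.59 percentage points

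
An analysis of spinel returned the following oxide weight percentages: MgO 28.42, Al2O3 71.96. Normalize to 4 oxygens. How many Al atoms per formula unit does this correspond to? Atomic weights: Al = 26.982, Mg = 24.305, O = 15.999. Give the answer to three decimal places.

MgO: 28.42/40.304 = 0.70514 mol → 0.70514 mol Mg, 0.70514 mol O.
Al2O3: 71.96/101.961 = 0.70576 mol → 1.41152 mol Al, 2.11728 mol O.
Total oxygen = 2.82242 mol. Normalization factor = 4/2.82242 = 1.41722.
Al per 4 O = 1.41152 × 1.41722 = 2.000.

2.000 Al apfu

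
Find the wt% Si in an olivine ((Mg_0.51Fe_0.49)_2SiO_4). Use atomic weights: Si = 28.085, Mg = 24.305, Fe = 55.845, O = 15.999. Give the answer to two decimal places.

16.37 mass %

Molar mass of (Mg_0.51Fe_0.49)_2SiO_4: 1.02·24.305 + 0.98·55.845 + 1·28.085 + 4·15.999 = 171.600 g/mol.
Mass of Si per formula unit: 1 × 28.085 = 28.085 g.
Weight fraction Si = 28.085 / 171.600 = 0.1637.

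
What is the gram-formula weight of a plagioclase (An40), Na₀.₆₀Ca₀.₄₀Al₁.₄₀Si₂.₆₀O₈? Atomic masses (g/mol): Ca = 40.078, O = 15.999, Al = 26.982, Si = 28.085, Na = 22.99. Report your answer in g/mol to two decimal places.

The formula mass is the sum 0.60(22.99) + 0.40(40.078) + 1.40(26.982) + 2.60(28.085) + 8(15.999).

268.61 g/mol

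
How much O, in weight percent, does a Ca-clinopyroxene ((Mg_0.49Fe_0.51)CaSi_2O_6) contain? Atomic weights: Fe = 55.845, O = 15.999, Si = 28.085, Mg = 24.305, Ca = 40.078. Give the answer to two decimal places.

41.26 weight percent

M((Mg_0.49Fe_0.51)CaSi_2O_6) = 232.632 g/mol.
O contributes 6 × 15.999 = 95.994 g per mole.
95.994/232.632 = 0.4126 → 41.26%.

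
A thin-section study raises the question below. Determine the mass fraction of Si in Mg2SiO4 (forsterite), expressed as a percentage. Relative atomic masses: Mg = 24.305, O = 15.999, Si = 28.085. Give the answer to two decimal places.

19.96 wt%

Molar mass of Mg2SiO4: 2×24.305 + 1×28.085 + 4×15.999 = 140.691 g/mol.
Mass of Si per formula unit: 1 × 28.085 = 28.085 g.
Weight fraction Si = 28.085 / 140.691 = 0.1996.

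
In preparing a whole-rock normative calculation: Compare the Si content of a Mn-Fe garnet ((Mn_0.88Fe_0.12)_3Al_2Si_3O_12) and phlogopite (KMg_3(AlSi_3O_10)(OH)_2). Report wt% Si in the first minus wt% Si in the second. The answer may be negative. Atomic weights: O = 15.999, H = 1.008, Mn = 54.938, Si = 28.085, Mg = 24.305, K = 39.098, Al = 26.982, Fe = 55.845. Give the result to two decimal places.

-3.18 percentage points

First mineral: 84.255 g Si in 495.348 g formula = 17.01 wt% Si.
Second mineral: 84.255 g Si in 417.254 g formula = 20.19 wt% Si.
17.01% − 20.19% gives a difference of -3.18 percentage points.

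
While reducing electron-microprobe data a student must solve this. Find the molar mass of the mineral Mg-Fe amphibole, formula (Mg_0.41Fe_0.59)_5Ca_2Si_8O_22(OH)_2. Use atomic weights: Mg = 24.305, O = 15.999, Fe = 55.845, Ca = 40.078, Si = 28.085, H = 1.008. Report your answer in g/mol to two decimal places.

The formula mass is the sum 2.05*24.305 + 2.95*55.845 + 2*40.078 + 8*28.085 + 24*15.999 + 2*1.008.

905.40 g/mol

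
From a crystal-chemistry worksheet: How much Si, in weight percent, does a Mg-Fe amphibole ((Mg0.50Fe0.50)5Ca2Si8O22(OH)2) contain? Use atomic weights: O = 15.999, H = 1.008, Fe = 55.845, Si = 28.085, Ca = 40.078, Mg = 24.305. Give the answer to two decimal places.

25.21 weight percent

M((Mg0.50Fe0.50)5Ca2Si8O22(OH)2) = 891.203 g/mol.
Si contributes 8 × 28.085 = 224.680 g per mole.
224.680/891.203 = 0.2521 → 25.21%.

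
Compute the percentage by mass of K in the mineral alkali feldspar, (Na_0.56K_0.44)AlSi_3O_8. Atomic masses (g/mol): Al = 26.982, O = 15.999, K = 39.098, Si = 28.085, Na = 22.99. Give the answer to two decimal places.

Formula mass = 0.56×22.99 + 0.44×39.098 + 1×26.982 + 3×28.085 + 8×15.999 = 269.307 g/mol, of which 17.203 g is K.
So K makes up 17.203/269.307 = 0.0639 of the mass, i.e. 6.39%.

6.39 mass %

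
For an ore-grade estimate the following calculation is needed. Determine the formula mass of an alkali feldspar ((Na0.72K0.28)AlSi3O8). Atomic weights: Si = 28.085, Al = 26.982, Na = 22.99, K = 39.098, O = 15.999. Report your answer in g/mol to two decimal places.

The formula mass is the sum 0.72·22.99 + 0.28·39.098 + 1·26.982 + 3·28.085 + 8·15.999.

266.73 g/mol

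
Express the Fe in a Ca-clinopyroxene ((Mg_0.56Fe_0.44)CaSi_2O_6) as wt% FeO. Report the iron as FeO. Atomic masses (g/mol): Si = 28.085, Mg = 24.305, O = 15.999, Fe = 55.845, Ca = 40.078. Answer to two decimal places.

Molar mass of (Mg_0.56Fe_0.44)CaSi_2O_6 = 0.56·24.305 + 0.44·55.845 + 1·40.078 + 2·28.085 + 6·15.999 = 230.425 g/mol.
Each formula unit contains 0.44 Fe, equivalent to 0.44/1 = 0.4400 mol FeO.
M(FeO) = 1×55.845 + 1×15.999 = 71.844 g/mol.
Mass of FeO per formula unit = 0.4400 × 71.844 = 31.611 g.
FeO wt% = 31.611 / 230.425 × 100 = 13.72%.

13.72 wt%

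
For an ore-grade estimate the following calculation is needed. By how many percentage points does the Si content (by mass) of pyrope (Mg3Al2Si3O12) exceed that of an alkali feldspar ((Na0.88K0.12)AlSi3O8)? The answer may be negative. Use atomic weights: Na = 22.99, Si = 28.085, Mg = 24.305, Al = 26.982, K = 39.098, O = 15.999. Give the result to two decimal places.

Si in Mg3Al2Si3O12: molar mass 403.122 g/mol; 3×28.085 = 84.255 g → 20.90 wt%.
Si in (Na0.88K0.12)AlSi3O8: molar mass 264.152 g/mol; 3×28.085 = 84.255 g → 31.90 wt%.
Difference = 20.90 − 31.90 = -11.00 percentage points.

-11.00 percentage points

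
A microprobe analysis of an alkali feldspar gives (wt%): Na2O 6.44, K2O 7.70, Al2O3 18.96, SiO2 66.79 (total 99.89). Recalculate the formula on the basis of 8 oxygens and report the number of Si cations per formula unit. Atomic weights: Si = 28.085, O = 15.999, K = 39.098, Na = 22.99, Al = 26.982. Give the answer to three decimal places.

6.44 wt% Na2O ÷ 61.979 g/mol = 0.10391 mol, giving 0.20782 Na and 0.10391 O.
7.70 wt% K2O ÷ 94.195 g/mol = 0.08175 mol, giving 0.16350 K and 0.08175 O.
18.96 wt% Al2O3 ÷ 101.961 g/mol = 0.18595 mol, giving 0.37190 Al and 0.55785 O.
66.79 wt% SiO2 ÷ 60.083 g/mol = 1.11163 mol, giving 1.11163 Si and 2.22326 O.
Oxygen sums to 2.96677; scaling by 8/2.96677 = 2.69654 puts the formula on 8 O.
Si: 1.11163 × 2.69654 = 2.998 atoms per formula unit.

2.998 Si apfu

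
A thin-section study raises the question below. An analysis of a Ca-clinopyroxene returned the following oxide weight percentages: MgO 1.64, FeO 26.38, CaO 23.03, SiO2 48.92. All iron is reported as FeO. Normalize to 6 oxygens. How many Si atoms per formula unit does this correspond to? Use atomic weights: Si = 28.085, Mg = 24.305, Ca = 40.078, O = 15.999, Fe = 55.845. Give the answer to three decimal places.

MgO: 1.64/40.304 = 0.04069 mol → 0.04069 mol Mg, 0.04069 mol O.
FeO: 26.38/71.844 = 0.36718 mol → 0.36718 mol Fe, 0.36718 mol O.
CaO: 23.03/56.077 = 0.41069 mol → 0.41069 mol Ca, 0.41069 mol O.
SiO2: 48.92/60.083 = 0.81421 mol → 0.81421 mol Si, 1.62842 mol O.
Total oxygen = 2.44698 mol. Normalization factor = 6/2.44698 = 2.45200.
Si per 6 O = 0.81421 × 2.45200 = 1.996.

1.996 Si apfu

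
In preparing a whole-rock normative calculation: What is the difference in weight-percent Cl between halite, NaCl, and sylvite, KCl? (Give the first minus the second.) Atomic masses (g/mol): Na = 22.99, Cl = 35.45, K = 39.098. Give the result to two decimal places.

First mineral: 35.450 g Cl in 58.440 g formula = 60.66 wt% Cl.
Second mineral: 35.450 g Cl in 74.548 g formula = 47.55 wt% Cl.
60.66% − 47.55% gives a difference of 13.11 percentage points.

13.11 percentage points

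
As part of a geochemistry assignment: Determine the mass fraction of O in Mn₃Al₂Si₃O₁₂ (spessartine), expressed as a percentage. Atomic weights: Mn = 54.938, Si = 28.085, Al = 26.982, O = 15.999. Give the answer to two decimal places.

M(Mn₃Al₂Si₃O₁₂) = 495.021 g/mol.
O contributes 12 × 15.999 = 191.988 g per mole.
191.988/495.021 = 0.3878 → 38.78%.

38.78 weight percent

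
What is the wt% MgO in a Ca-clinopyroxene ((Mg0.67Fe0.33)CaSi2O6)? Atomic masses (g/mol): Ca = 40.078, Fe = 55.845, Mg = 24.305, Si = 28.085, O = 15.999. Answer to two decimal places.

11.90 wt%

M((Mg0.67Fe0.33)CaSi2O6) = 226.955 g/mol; M(MgO) = 40.304 g/mol.
Moles MgO per formula unit = 0.67 Mg ÷ 1 = 0.6700.
MgO fraction = (0.6700 × 40.304) / 226.955 = 27.004/226.955 = 0.1190.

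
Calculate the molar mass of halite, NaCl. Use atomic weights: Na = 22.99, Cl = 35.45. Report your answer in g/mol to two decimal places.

Na: 1 × 22.99 = 22.9900
Cl: 1 × 35.45 = 35.4500
Summing the contributions gives the formula mass.

58.44 g/mol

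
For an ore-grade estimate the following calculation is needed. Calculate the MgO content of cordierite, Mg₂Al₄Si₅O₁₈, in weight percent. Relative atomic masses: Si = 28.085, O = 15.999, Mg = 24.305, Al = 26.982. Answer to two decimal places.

Molar mass of Mg₂Al₄Si₅O₁₈ = 2×24.305 + 4×26.982 + 5×28.085 + 18×15.999 = 584.945 g/mol.
Each formula unit contains 2 Mg, equivalent to 2/1 = 2.0000 mol MgO.
M(MgO) = 1×24.305 + 1×15.999 = 40.304 g/mol.
Mass of MgO per formula unit = 2.0000 × 40.304 = 80.608 g.
MgO wt% = 80.608 / 584.945 × 100 = 13.78%.

13.78 wt%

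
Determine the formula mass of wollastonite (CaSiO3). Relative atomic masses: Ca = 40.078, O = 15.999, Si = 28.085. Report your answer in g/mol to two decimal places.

M = 1×40.078 + 1×28.085 + 3×15.999

116.16 g/mol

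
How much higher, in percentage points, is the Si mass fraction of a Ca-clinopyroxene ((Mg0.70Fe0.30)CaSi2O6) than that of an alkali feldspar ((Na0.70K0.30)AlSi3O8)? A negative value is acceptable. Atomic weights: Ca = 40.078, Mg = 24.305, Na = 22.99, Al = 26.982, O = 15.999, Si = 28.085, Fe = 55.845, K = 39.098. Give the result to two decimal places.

-6.70 percentage points

First mineral: 56.170 g Si in 226.009 g formula = 24.85 wt% Si.
Second mineral: 84.255 g Si in 267.051 g formula = 31.55 wt% Si.
24.85% − 31.55% gives a difference of -6.70 percentage points.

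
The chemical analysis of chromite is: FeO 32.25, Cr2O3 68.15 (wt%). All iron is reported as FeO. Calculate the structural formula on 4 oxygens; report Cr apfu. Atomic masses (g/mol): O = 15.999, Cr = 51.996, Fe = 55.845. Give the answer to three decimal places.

FeO: 32.25/71.844 = 0.44889 mol → 0.44889 mol Fe, 0.44889 mol O.
Cr2O3: 68.15/151.989 = 0.44839 mol → 0.89678 mol Cr, 1.34517 mol O.
Total oxygen = 1.79406 mol. Normalization factor = 4/1.79406 = 2.22958.
Cr per 4 O = 0.89678 × 2.22958 = 1.999.

1.999 Cr apfu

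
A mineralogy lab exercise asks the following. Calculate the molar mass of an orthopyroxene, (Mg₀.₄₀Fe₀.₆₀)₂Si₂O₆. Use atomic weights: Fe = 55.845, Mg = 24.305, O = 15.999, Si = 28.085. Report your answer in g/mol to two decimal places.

M = 0.80×24.305 + 1.20×55.845 + 2×28.085 + 6×15.999

238.62 g/mol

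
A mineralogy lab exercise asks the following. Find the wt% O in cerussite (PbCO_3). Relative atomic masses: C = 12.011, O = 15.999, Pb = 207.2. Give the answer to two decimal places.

17.96 mass %

Formula mass = 1×207.2 + 1×12.011 + 3×15.999 = 267.208 g/mol, of which 47.997 g is O.
So O makes up 47.997/267.208 = 0.1796 of the mass, i.e. 17.96%.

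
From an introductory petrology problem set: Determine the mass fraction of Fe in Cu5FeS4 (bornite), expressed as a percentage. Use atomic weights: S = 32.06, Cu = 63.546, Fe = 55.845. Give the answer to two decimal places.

M(Cu5FeS4) = 501.815 g/mol.
Fe contributes 1 × 55.845 = 55.845 g per mole.
55.845/501.815 = 0.1113 → 11.13%.

11.13 mass %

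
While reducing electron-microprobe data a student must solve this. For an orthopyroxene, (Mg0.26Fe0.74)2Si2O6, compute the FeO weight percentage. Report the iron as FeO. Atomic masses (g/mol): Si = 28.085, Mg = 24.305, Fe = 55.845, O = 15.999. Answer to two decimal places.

42.97 wt%

M((Mg0.26Fe0.74)2Si2O6) = 247.453 g/mol; M(FeO) = 71.844 g/mol.
Moles FeO per formula unit = 1.48 Fe ÷ 1 = 1.4800.
FeO fraction = (1.4800 × 71.844) / 247.453 = 106.329/247.453 = 0.4297.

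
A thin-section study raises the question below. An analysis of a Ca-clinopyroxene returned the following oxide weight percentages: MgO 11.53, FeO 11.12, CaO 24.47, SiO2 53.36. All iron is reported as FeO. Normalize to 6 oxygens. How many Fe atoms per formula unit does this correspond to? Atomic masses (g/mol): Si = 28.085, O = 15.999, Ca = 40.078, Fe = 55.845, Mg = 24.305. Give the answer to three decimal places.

0.350 Fe apfu

MgO (M=40.304): mol = 0.28608; Mg = 0.28608, O = 0.28608.
FeO (M=71.844): mol = 0.15478; Fe = 0.15478, O = 0.15478.
CaO (M=56.077): mol = 0.43636; Ca = 0.43636, O = 0.43636.
SiO2 (M=60.083): mol = 0.88810; Si = 0.88810, O = 1.77620.
ΣO = 2.65342; factor = 6/ΣO = 2.26123.
Fe apfu = 0.15478 × 2.26123 = 0.350.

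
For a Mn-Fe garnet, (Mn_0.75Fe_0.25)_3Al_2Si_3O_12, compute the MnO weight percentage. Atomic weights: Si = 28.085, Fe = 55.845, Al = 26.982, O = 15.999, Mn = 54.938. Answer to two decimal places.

Formula mass = 495.701 g/mol.
2.25 Mn → 2.2500 mol MnO per formula unit; M(MnO) = 70.937, so MnO mass = 159.608 g.
159.608/495.701 × 100 = 32.20 wt%.

32.20 wt%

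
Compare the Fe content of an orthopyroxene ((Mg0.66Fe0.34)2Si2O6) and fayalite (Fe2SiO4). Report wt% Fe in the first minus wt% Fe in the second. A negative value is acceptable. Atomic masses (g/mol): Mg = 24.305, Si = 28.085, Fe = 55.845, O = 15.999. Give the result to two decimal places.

-37.72 percentage points

First mineral: 37.975 g Fe in 222.221 g formula = 17.09 wt% Fe.
Second mineral: 111.690 g Fe in 203.771 g formula = 54.81 wt% Fe.
17.09% − 54.81% gives a difference of -37.72 percentage points.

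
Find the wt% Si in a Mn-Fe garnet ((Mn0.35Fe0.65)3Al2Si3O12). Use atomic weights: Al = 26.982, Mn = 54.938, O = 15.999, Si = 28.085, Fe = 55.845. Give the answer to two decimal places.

16.96 weight percent

M((Mn0.35Fe0.65)3Al2Si3O12) = 496.790 g/mol.
Si contributes 3 × 28.085 = 84.255 g per mole.
84.255/496.790 = 0.1696 → 16.96%.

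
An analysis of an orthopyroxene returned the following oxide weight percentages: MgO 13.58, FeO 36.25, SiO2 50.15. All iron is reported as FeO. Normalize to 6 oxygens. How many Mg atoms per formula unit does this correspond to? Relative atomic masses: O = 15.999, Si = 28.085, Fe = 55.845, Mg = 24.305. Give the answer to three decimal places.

MgO (M=40.304): mol = 0.33694; Mg = 0.33694, O = 0.33694.
FeO (M=71.844): mol = 0.50457; Fe = 0.50457, O = 0.50457.
SiO2 (M=60.083): mol = 0.83468; Si = 0.83468, O = 1.66936.
ΣO = 2.51087; factor = 6/ΣO = 2.38961.
Mg apfu = 0.33694 × 2.38961 = 0.805.

0.805 Mg apfu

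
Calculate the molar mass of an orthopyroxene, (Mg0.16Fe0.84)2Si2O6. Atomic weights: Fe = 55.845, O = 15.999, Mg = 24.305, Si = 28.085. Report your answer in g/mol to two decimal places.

253.76 g/mol

The formula mass is the sum 0.32*24.305 + 1.68*55.845 + 2*28.085 + 6*15.999.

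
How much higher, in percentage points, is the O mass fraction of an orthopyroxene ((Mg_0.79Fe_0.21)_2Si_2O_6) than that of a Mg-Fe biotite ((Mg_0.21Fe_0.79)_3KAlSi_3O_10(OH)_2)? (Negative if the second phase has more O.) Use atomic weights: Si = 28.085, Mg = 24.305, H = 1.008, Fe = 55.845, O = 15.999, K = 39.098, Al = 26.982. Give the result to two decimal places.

First mineral: 95.994 g O in 214.021 g formula = 44.85 wt% O.
Second mineral: 191.988 g O in 492.004 g formula = 39.02 wt% O.
44.85% − 39.02% gives a difference of 5.83 percentage points.

5.83 percentage points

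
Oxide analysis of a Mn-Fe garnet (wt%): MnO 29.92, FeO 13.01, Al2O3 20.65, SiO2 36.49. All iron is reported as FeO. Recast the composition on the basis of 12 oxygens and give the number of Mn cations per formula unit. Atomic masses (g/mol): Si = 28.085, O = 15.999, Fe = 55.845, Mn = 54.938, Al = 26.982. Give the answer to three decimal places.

2.087 Mn apfu

MnO (M=70.937): mol = 0.42178; Mn = 0.42178, O = 0.42178.
FeO (M=71.844): mol = 0.18109; Fe = 0.18109, O = 0.18109.
Al2O3 (M=101.961): mol = 0.20253; Al = 0.40506, O = 0.60759.
SiO2 (M=60.083): mol = 0.60733; Si = 0.60733, O = 1.21466.
ΣO = 2.42512; factor = 12/ΣO = 4.94821.
Mn apfu = 0.42178 × 4.94821 = 2.087.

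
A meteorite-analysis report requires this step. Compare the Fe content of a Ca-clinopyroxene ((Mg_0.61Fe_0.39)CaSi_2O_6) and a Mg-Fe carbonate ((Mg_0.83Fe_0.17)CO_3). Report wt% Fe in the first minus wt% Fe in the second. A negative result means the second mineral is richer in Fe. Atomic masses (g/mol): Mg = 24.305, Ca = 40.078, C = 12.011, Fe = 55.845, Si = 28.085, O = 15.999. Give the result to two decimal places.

-1.07 percentage points

Fe in (Mg_0.61Fe_0.39)CaSi_2O_6: molar mass 228.848 g/mol; 0.39×55.845 = 21.780 g → 9.52 wt%.
Fe in (Mg_0.83Fe_0.17)CO_3: molar mass 89.675 g/mol; 0.17×55.845 = 9.494 g → 10.59 wt%.
Difference = 9.52 − 10.59 = -1.07 percentage points.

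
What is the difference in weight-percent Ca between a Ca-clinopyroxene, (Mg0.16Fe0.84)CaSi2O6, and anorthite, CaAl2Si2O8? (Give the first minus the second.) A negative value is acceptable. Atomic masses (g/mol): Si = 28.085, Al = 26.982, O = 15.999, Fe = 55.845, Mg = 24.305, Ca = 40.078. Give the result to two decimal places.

Ca in (Mg0.16Fe0.84)CaSi2O6: molar mass 243.041 g/mol; 1×40.078 = 40.078 g → 16.49 wt%.
Ca in CaAl2Si2O8: molar mass 278.204 g/mol; 1×40.078 = 40.078 g → 14.41 wt%.
Difference = 16.49 − 14.41 = 2.08 percentage points.

2.08 percentage points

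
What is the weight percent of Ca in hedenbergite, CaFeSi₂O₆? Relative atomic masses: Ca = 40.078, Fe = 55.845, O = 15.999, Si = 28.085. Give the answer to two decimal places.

Molar mass of CaFeSi₂O₆: 1*40.078 + 1*55.845 + 2*28.085 + 6*15.999 = 248.087 g/mol.
Mass of Ca per formula unit: 1 × 40.078 = 40.078 g.
Weight fraction Ca = 40.078 / 248.087 = 0.1615.

16.15 weight percent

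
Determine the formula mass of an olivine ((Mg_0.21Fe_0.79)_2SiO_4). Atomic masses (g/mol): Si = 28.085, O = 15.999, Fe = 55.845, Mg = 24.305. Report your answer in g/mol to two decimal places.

190.52 g/mol

M = 0.42·24.305 + 1.58·55.845 + 1·28.085 + 4·15.999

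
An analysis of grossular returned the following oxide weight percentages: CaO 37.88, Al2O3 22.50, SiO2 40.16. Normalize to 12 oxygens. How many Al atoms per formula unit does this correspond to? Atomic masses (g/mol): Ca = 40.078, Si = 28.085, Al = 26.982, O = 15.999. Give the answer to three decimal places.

37.88 wt% CaO ÷ 56.077 g/mol = 0.67550 mol, giving 0.67550 Ca and 0.67550 O.
22.50 wt% Al2O3 ÷ 101.961 g/mol = 0.22067 mol, giving 0.44134 Al and 0.66201 O.
40.16 wt% SiO2 ÷ 60.083 g/mol = 0.66841 mol, giving 0.66841 Si and 1.33682 O.
Oxygen sums to 2.67433; scaling by 12/2.67433 = 4.48711 puts the formula on 12 O.
Al: 0.44134 × 4.48711 = 1.980 atoms per formula unit.

1.980 Al apfu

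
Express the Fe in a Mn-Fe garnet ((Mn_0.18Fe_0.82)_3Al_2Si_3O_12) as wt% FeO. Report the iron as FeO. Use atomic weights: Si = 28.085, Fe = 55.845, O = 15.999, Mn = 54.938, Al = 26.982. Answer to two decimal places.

35.54 wt%

M((Mn_0.18Fe_0.82)_3Al_2Si_3O_12) = 497.252 g/mol; M(FeO) = 71.844 g/mol.
Moles FeO per formula unit = 2.46 Fe ÷ 1 = 2.4600.
FeO fraction = (2.4600 × 71.844) / 497.252 = 176.736/497.252 = 0.3554.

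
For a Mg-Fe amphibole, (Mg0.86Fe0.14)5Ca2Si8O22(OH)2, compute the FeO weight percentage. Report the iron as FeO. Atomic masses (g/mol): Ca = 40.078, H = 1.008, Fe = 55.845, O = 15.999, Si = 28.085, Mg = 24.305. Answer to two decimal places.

Molar mass of (Mg0.86Fe0.14)5Ca2Si8O22(OH)2 = 4.30*24.305 + 0.70*55.845 + 2*40.078 + 8*28.085 + 24*15.999 + 2*1.008 = 834.431 g/mol.
Each formula unit contains 0.70 Fe, equivalent to 0.70/1 = 0.7000 mol FeO.
M(FeO) = 1×55.845 + 1×15.999 = 71.844 g/mol.
Mass of FeO per formula unit = 0.7000 × 71.844 = 50.291 g.
FeO wt% = 50.291 / 834.431 × 100 = 6.03%.

6.03 wt%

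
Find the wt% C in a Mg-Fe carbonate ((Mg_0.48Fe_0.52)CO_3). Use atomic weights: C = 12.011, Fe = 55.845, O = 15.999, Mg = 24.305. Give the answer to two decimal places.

Molar mass of (Mg_0.48Fe_0.52)CO_3: 0.48·24.305 + 0.52·55.845 + 1·12.011 + 3·15.999 = 100.714 g/mol.
Mass of C per formula unit: 1 × 12.011 = 12.011 g.
Weight fraction C = 12.011 / 100.714 = 0.1193.

11.93 mass %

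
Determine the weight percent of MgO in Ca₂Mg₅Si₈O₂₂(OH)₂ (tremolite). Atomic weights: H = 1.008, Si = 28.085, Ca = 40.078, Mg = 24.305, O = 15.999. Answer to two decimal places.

Formula mass = 812.353 g/mol.
5 Mg → 5.0000 mol MgO per formula unit; M(MgO) = 40.304, so MgO mass = 201.520 g.
201.520/812.353 × 100 = 24.81 wt%.

24.81 wt%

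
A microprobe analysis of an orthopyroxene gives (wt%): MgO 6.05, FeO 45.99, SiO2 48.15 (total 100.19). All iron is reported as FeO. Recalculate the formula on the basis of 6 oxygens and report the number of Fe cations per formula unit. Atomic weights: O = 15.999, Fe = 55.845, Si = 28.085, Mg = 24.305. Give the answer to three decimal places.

1.605 Fe apfu

MgO (M=40.304): mol = 0.15011; Mg = 0.15011, O = 0.15011.
FeO (M=71.844): mol = 0.64014; Fe = 0.64014, O = 0.64014.
SiO2 (M=60.083): mol = 0.80139; Si = 0.80139, O = 1.60278.
ΣO = 2.39303; factor = 6/ΣO = 2.50728.
Fe apfu = 0.64014 × 2.50728 = 1.605.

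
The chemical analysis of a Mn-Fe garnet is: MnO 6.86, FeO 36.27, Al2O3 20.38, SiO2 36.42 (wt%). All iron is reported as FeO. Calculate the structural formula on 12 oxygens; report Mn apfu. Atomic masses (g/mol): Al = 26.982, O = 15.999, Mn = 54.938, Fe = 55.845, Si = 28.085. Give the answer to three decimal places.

0.481 Mn apfu

MnO (M=70.937): mol = 0.09671; Mn = 0.09671, O = 0.09671.
FeO (M=71.844): mol = 0.50484; Fe = 0.50484, O = 0.50484.
Al2O3 (M=101.961): mol = 0.19988; Al = 0.39976, O = 0.59964.
SiO2 (M=60.083): mol = 0.60616; Si = 0.60616, O = 1.21232.
ΣO = 2.41351; factor = 12/ΣO = 4.97201.
Mn apfu = 0.09671 × 4.97201 = 0.481.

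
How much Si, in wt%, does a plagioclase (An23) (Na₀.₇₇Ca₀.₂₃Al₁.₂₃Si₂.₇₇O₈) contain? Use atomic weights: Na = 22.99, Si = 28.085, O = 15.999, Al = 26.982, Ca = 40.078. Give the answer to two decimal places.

Formula mass = 0.77·22.99 + 0.23·40.078 + 1.23·26.982 + 2.77·28.085 + 8·15.999 = 265.896 g/mol, of which 77.795 g is Si.
So Si makes up 77.795/265.896 = 0.2926 of the mass, i.e. 29.26%.

29.26 wt%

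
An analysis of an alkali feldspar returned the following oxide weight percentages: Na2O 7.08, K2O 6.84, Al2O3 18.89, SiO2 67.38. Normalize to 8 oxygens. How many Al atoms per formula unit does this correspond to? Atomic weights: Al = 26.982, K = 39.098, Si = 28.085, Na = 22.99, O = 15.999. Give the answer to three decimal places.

Na2O: 7.08/61.979 = 0.11423 mol → 0.22846 mol Na, 0.11423 mol O.
K2O: 6.84/94.195 = 0.07262 mol → 0.14524 mol K, 0.07262 mol O.
Al2O3: 18.89/101.961 = 0.18527 mol → 0.37054 mol Al, 0.55581 mol O.
SiO2: 67.38/60.083 = 1.12145 mol → 1.12145 mol Si, 2.24290 mol O.
Total oxygen = 2.98556 mol. Normalization factor = 8/2.98556 = 2.67956.
Al per 8 O = 0.37054 × 2.67956 = 0.993.

0.993 Al apfu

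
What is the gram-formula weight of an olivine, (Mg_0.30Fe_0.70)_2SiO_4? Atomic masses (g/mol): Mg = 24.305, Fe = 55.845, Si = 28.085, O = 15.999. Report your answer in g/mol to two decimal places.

The formula mass is the sum 0.60(24.305) + 1.40(55.845) + 1(28.085) + 4(15.999).

184.85 g/mol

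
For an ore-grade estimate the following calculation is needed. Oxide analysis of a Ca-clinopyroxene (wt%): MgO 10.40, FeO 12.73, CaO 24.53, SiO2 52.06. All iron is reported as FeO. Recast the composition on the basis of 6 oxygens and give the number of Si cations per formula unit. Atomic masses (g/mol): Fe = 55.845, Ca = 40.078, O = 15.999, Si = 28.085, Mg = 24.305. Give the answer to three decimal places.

1.995 Si apfu

10.40 wt% MgO ÷ 40.304 g/mol = 0.25804 mol, giving 0.25804 Mg and 0.25804 O.
12.73 wt% FeO ÷ 71.844 g/mol = 0.17719 mol, giving 0.17719 Fe and 0.17719 O.
24.53 wt% CaO ÷ 56.077 g/mol = 0.43743 mol, giving 0.43743 Ca and 0.43743 O.
52.06 wt% SiO2 ÷ 60.083 g/mol = 0.86647 mol, giving 0.86647 Si and 1.73294 O.
Oxygen sums to 2.60560; scaling by 6/2.60560 = 2.30273 puts the formula on 6 O.
Si: 0.86647 × 2.30273 = 1.995 atoms per formula unit.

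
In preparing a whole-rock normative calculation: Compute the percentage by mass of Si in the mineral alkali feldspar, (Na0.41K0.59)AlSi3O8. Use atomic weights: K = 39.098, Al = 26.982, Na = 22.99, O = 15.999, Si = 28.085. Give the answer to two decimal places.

31.01 wt%

Molar mass of (Na0.41K0.59)AlSi3O8: 0.41·22.99 + 0.59·39.098 + 1·26.982 + 3·28.085 + 8·15.999 = 271.723 g/mol.
Mass of Si per formula unit: 3 × 28.085 = 84.255 g.
Weight fraction Si = 84.255 / 271.723 = 0.3101.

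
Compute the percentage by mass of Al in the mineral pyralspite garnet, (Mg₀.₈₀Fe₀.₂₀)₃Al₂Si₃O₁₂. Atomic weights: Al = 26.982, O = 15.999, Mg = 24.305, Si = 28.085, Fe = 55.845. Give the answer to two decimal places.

12.79 mass %

Molar mass of (Mg₀.₈₀Fe₀.₂₀)₃Al₂Si₃O₁₂: 2.40*24.305 + 0.60*55.845 + 2*26.982 + 3*28.085 + 12*15.999 = 422.046 g/mol.
Mass of Al per formula unit: 2 × 26.982 = 53.964 g.
Weight fraction Al = 53.964 / 422.046 = 0.1279.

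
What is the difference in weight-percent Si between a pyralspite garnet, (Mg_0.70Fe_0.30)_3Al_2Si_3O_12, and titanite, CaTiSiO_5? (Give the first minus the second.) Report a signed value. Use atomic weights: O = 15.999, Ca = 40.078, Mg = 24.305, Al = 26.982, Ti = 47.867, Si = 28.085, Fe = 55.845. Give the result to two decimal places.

5.20 percentage points

First mineral: 84.255 g Si in 431.508 g formula = 19.53 wt% Si.
Second mineral: 28.085 g Si in 196.025 g formula = 14.33 wt% Si.
19.53% − 14.33% gives a difference of 5.20 percentage points.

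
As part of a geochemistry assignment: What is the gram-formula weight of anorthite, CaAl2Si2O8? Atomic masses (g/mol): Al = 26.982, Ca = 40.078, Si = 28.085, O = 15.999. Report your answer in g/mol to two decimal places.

278.20 g/mol

Ca: 1 × 40.078 = 40.0780
Al: 2 × 26.982 = 53.9640
Si: 2 × 28.085 = 56.1700
O: 8 × 15.999 = 127.9920
Summing the contributions gives the formula mass.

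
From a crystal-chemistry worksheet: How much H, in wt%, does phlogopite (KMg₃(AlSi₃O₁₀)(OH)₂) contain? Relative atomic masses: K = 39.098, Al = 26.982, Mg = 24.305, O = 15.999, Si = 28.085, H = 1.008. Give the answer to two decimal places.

0.48 wt%

Formula mass = 1×39.098 + 3×24.305 + 1×26.982 + 3×28.085 + 12×15.999 + 2×1.008 = 417.254 g/mol, of which 2.016 g is H.
So H makes up 2.016/417.254 = 0.0048 of the mass, i.e. 0.48%.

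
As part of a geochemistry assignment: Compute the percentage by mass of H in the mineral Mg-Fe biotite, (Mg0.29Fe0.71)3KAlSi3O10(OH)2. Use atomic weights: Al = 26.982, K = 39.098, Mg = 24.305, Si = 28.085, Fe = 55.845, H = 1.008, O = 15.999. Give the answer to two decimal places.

0.42 weight percent

Formula mass = 0.87*24.305 + 2.13*55.845 + 1*39.098 + 1*26.982 + 3*28.085 + 12*15.999 + 2*1.008 = 484.434 g/mol, of which 2.016 g is H.
So H makes up 2.016/484.434 = 0.0042 of the mass, i.e. 0.42%.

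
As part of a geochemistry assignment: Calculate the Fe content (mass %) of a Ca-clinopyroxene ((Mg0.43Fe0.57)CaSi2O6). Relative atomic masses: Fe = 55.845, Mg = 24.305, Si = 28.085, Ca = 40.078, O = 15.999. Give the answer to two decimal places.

13.57 mass %

M((Mg0.43Fe0.57)CaSi2O6) = 234.525 g/mol.
Fe contributes 0.57 × 55.845 = 31.832 g per mole.
31.832/234.525 = 0.1357 → 13.57%.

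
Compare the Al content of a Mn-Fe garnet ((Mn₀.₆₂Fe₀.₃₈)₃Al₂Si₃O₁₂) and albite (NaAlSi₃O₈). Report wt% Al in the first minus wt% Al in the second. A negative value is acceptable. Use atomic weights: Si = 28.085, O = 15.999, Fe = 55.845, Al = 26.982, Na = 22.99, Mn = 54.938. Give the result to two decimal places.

Al in (Mn₀.₆₂Fe₀.₃₈)₃Al₂Si₃O₁₂: molar mass 496.055 g/mol; 2×26.982 = 53.964 g → 10.88 wt%.
Al in NaAlSi₃O₈: molar mass 262.219 g/mol; 1×26.982 = 26.982 g → 10.29 wt%.
Difference = 10.88 − 10.29 = 0.59 percentage points.

0.59 percentage points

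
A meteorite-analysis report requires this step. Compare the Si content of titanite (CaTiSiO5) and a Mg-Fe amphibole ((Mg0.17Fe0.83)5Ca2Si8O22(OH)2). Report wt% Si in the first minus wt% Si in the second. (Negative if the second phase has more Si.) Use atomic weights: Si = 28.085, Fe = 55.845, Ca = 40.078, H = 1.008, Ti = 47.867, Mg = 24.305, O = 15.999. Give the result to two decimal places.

-9.49 percentage points

Si in CaTiSiO5: molar mass 196.025 g/mol; 1×28.085 = 28.085 g → 14.33 wt%.
Si in (Mg0.17Fe0.83)5Ca2Si8O22(OH)2: molar mass 943.244 g/mol; 8×28.085 = 224.680 g → 23.82 wt%.
Difference = 14.33 − 23.82 = -9.49 percentage points.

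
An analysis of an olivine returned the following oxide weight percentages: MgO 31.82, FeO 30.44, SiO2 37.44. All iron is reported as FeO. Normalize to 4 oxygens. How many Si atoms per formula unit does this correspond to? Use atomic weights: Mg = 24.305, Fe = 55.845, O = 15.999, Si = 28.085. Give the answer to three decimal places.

MgO (M=40.304): mol = 0.78950; Mg = 0.78950, O = 0.78950.
FeO (M=71.844): mol = 0.42370; Fe = 0.42370, O = 0.42370.
SiO2 (M=60.083): mol = 0.62314; Si = 0.62314, O = 1.24628.
ΣO = 2.45948; factor = 4/ΣO = 1.62636.
Si apfu = 0.62314 × 1.62636 = 1.013.

1.013 Si apfu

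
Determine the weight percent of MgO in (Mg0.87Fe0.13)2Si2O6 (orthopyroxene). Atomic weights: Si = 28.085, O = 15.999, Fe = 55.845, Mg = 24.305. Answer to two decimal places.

33.56 wt%

Formula mass = 208.974 g/mol.
1.74 Mg → 1.7400 mol MgO per formula unit; M(MgO) = 40.304, so MgO mass = 70.129 g.
70.129/208.974 × 100 = 33.56 wt%.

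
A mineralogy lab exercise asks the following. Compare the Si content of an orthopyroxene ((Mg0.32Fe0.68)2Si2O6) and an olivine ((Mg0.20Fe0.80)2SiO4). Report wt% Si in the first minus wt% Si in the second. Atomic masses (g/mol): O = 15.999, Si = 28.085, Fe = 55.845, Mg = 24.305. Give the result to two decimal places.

8.36 percentage points

Si in (Mg0.32Fe0.68)2Si2O6: molar mass 243.668 g/mol; 2×28.085 = 56.170 g → 23.05 wt%.
Si in (Mg0.20Fe0.80)2SiO4: molar mass 191.155 g/mol; 1×28.085 = 28.085 g → 14.69 wt%.
Difference = 23.05 − 14.69 = 8.36 percentage points.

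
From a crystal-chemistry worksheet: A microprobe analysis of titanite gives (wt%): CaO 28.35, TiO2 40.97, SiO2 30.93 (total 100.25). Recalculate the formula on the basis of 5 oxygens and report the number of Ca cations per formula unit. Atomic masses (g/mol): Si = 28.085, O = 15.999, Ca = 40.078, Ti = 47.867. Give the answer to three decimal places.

CaO (M=56.077): mol = 0.50555; Ca = 0.50555, O = 0.50555.
TiO2 (M=79.865): mol = 0.51299; Ti = 0.51299, O = 1.02598.
SiO2 (M=60.083): mol = 0.51479; Si = 0.51479, O = 1.02958.
ΣO = 2.56111; factor = 5/ΣO = 1.95228.
Ca apfu = 0.50555 × 1.95228 = 0.987.

0.987 Ca apfu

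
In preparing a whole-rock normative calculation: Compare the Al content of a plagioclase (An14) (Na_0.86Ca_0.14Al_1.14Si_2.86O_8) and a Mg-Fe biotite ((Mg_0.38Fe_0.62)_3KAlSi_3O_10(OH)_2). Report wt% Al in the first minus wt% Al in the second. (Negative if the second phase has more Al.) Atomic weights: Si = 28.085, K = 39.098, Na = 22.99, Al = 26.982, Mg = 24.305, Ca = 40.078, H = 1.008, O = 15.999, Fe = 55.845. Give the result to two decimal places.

5.96 percentage points

First mineral: 30.759 g Al in 264.457 g formula = 11.63 wt% Al.
Second mineral: 26.982 g Al in 475.918 g formula = 5.67 wt% Al.
11.63% − 5.67% gives a difference of 5.96 percentage points.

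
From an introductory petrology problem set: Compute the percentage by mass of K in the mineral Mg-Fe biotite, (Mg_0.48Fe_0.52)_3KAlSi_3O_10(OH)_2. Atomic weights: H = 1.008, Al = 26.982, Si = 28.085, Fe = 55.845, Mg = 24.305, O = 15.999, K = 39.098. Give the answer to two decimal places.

8.38 mass %

M((Mg_0.48Fe_0.52)_3KAlSi_3O_10(OH)_2) = 466.456 g/mol.
K contributes 1 × 39.098 = 39.098 g per mole.
39.098/466.456 = 0.0838 → 8.38%.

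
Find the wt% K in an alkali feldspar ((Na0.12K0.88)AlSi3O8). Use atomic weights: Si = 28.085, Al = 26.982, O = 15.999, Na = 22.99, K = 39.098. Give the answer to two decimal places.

12.45 mass %

Molar mass of (Na0.12K0.88)AlSi3O8: 0.12*22.99 + 0.88*39.098 + 1*26.982 + 3*28.085 + 8*15.999 = 276.394 g/mol.
Mass of K per formula unit: 0.88 × 39.098 = 34.406 g.
Weight fraction K = 34.406 / 276.394 = 0.1245.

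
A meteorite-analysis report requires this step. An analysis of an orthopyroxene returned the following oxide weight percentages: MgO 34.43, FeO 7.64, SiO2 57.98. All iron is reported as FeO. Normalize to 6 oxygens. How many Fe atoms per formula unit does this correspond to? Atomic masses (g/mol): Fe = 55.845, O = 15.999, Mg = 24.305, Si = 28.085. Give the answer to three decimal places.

0.221 Fe apfu

34.43 wt% MgO ÷ 40.304 g/mol = 0.85426 mol, giving 0.85426 Mg and 0.85426 O.
7.64 wt% FeO ÷ 71.844 g/mol = 0.10634 mol, giving 0.10634 Fe and 0.10634 O.
57.98 wt% SiO2 ÷ 60.083 g/mol = 0.96500 mol, giving 0.96500 Si and 1.93000 O.
Oxygen sums to 2.89060; scaling by 6/2.89060 = 2.07569 puts the formula on 6 O.
Fe: 0.10634 × 2.07569 = 0.221 atoms per formula unit.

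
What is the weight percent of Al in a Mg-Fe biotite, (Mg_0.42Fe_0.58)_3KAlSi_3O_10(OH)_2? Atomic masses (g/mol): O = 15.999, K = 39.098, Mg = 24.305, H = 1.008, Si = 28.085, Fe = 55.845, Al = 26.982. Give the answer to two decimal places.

M((Mg_0.42Fe_0.58)_3KAlSi_3O_10(OH)_2) = 472.134 g/mol.
Al contributes 1 × 26.982 = 26.982 g per mole.
26.982/472.134 = 0.0571 → 5.71%.

5.71 wt%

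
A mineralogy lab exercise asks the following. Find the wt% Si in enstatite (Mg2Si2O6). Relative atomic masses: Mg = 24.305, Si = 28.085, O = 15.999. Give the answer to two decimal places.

27.98 wt%

M(Mg2Si2O6) = 200.774 g/mol.
Si contributes 2 × 28.085 = 56.170 g per mole.
56.170/200.774 = 0.2798 → 27.98%.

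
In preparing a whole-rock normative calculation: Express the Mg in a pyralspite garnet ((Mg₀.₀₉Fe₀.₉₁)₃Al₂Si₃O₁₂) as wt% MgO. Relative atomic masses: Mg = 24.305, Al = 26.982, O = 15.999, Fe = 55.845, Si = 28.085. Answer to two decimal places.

2.22 wt%

Molar mass of (Mg₀.₀₉Fe₀.₉₁)₃Al₂Si₃O₁₂ = 0.27×24.305 + 2.73×55.845 + 2×26.982 + 3×28.085 + 12×15.999 = 489.226 g/mol.
Each formula unit contains 0.27 Mg, equivalent to 0.27/1 = 0.2700 mol MgO.
M(MgO) = 1×24.305 + 1×15.999 = 40.304 g/mol.
Mass of MgO per formula unit = 0.2700 × 40.304 = 10.882 g.
MgO wt% = 10.882 / 489.226 × 100 = 2.22%.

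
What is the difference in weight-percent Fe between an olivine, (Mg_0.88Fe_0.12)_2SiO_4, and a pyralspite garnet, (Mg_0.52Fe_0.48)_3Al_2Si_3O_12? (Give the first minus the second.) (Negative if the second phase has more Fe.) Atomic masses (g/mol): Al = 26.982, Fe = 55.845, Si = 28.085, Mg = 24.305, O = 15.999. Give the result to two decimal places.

-8.89 percentage points

First mineral: 13.403 g Fe in 148.261 g formula = 9.04 wt% Fe.
Second mineral: 80.417 g Fe in 448.540 g formula = 17.93 wt% Fe.
9.04% − 17.93% gives a difference of -8.89 percentage points.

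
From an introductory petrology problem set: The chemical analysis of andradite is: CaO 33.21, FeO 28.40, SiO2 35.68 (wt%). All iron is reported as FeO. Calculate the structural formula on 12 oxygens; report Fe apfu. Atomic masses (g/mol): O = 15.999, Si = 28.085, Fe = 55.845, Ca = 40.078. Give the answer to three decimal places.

2.181 Fe apfu

CaO (M=56.077): mol = 0.59222; Ca = 0.59222, O = 0.59222.
FeO (M=71.844): mol = 0.39530; Fe = 0.39530, O = 0.39530.
SiO2 (M=60.083): mol = 0.59385; Si = 0.59385, O = 1.18770.
ΣO = 2.17522; factor = 12/ΣO = 5.51668.
Fe apfu = 0.39530 × 5.51668 = 2.181.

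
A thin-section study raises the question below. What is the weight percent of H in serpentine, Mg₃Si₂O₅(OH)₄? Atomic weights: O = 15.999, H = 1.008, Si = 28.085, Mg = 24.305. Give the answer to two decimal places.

M(Mg₃Si₂O₅(OH)₄) = 277.108 g/mol.
H contributes 4 × 1.008 = 4.032 g per mole.
4.032/277.108 = 0.0146 → 1.46%.

1.46 mass %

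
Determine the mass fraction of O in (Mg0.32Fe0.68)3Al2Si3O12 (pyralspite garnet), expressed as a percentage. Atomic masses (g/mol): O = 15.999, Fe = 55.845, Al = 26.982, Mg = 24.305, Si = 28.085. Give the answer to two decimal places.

41.07 wt%

Formula mass = 0.96·24.305 + 2.04·55.845 + 2·26.982 + 3·28.085 + 12·15.999 = 467.464 g/mol, of which 191.988 g is O.
So O makes up 191.988/467.464 = 0.4107 of the mass, i.e. 41.07%.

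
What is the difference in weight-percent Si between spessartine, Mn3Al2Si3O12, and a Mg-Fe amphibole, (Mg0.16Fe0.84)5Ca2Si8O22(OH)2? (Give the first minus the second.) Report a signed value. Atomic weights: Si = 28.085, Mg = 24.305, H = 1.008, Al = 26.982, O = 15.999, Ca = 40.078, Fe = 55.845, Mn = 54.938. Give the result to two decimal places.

Si in Mn3Al2Si3O12: molar mass 495.021 g/mol; 3×28.085 = 84.255 g → 17.02 wt%.
Si in (Mg0.16Fe0.84)5Ca2Si8O22(OH)2: molar mass 944.821 g/mol; 8×28.085 = 224.680 g → 23.78 wt%.
Difference = 17.02 − 23.78 = -6.76 percentage points.

-6.76 percentage points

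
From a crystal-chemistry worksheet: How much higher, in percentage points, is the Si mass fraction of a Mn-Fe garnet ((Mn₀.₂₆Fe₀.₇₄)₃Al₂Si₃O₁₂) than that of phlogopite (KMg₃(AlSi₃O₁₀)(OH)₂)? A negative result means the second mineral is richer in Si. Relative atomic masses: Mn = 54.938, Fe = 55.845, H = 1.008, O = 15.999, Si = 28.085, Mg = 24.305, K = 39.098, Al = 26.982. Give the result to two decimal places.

M((Mn₀.₂₆Fe₀.₇₄)₃Al₂Si₃O₁₂) = 497.035 g/mol, so wt% Si = 84.255/497.035 × 100 = 16.95%.
M(KMg₃(AlSi₃O₁₀)(OH)₂) = 417.254 g/mol, so wt% Si = 84.255/417.254 × 100 = 20.19%.
16.95 − 20.19 = -3.24 pp.

-3.24 percentage points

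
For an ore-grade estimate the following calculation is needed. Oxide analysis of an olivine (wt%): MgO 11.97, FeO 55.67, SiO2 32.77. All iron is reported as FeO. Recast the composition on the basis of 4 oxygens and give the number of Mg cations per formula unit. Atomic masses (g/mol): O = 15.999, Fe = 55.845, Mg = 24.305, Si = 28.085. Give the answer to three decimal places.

MgO (M=40.304): mol = 0.29699; Mg = 0.29699, O = 0.29699.
FeO (M=71.844): mol = 0.77487; Fe = 0.77487, O = 0.77487.
SiO2 (M=60.083): mol = 0.54541; Si = 0.54541, O = 1.09082.
ΣO = 2.16268; factor = 4/ΣO = 1.84956.
Mg apfu = 0.29699 × 1.84956 = 0.549.

0.549 Mg apfu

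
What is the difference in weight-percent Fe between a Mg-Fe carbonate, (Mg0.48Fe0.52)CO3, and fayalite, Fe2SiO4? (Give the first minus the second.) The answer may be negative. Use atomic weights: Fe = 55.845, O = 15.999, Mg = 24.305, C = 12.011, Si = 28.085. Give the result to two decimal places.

First mineral: 29.039 g Fe in 100.714 g formula = 28.83 wt% Fe.
Second mineral: 111.690 g Fe in 203.771 g formula = 54.81 wt% Fe.
28.83% − 54.81% gives a difference of -25.98 percentage points.

-25.98 percentage points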